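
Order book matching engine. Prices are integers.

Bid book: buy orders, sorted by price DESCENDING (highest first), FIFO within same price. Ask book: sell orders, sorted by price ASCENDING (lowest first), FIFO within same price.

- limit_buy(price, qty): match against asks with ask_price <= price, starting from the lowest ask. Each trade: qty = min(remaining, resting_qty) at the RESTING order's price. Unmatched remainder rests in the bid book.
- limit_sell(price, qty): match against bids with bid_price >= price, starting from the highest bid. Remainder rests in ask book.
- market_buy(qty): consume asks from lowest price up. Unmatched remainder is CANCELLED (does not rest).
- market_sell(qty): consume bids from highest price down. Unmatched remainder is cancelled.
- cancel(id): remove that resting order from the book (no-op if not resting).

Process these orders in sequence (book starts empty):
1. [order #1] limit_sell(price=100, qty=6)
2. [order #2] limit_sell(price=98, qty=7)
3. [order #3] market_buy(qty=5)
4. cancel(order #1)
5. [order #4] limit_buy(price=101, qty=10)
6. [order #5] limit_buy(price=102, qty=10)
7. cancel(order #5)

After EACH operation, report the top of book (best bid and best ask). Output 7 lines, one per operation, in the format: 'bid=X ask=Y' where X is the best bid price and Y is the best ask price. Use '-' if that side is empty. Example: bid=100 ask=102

Answer: bid=- ask=100
bid=- ask=98
bid=- ask=98
bid=- ask=98
bid=101 ask=-
bid=102 ask=-
bid=101 ask=-

Derivation:
After op 1 [order #1] limit_sell(price=100, qty=6): fills=none; bids=[-] asks=[#1:6@100]
After op 2 [order #2] limit_sell(price=98, qty=7): fills=none; bids=[-] asks=[#2:7@98 #1:6@100]
After op 3 [order #3] market_buy(qty=5): fills=#3x#2:5@98; bids=[-] asks=[#2:2@98 #1:6@100]
After op 4 cancel(order #1): fills=none; bids=[-] asks=[#2:2@98]
After op 5 [order #4] limit_buy(price=101, qty=10): fills=#4x#2:2@98; bids=[#4:8@101] asks=[-]
After op 6 [order #5] limit_buy(price=102, qty=10): fills=none; bids=[#5:10@102 #4:8@101] asks=[-]
After op 7 cancel(order #5): fills=none; bids=[#4:8@101] asks=[-]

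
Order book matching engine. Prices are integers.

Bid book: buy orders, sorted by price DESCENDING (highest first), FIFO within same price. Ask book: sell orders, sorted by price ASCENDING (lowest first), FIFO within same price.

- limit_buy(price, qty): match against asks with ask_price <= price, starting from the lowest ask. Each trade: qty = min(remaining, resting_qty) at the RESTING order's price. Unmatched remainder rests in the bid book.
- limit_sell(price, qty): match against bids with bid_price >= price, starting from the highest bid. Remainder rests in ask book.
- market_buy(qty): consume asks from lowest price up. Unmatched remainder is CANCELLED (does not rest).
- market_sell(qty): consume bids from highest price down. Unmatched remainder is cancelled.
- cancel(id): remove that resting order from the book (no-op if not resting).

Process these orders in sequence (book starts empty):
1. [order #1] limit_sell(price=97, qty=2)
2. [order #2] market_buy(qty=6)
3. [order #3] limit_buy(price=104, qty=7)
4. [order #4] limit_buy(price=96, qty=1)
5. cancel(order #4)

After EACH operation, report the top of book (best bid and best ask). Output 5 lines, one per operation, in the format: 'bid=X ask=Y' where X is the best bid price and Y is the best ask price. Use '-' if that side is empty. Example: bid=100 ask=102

After op 1 [order #1] limit_sell(price=97, qty=2): fills=none; bids=[-] asks=[#1:2@97]
After op 2 [order #2] market_buy(qty=6): fills=#2x#1:2@97; bids=[-] asks=[-]
After op 3 [order #3] limit_buy(price=104, qty=7): fills=none; bids=[#3:7@104] asks=[-]
After op 4 [order #4] limit_buy(price=96, qty=1): fills=none; bids=[#3:7@104 #4:1@96] asks=[-]
After op 5 cancel(order #4): fills=none; bids=[#3:7@104] asks=[-]

Answer: bid=- ask=97
bid=- ask=-
bid=104 ask=-
bid=104 ask=-
bid=104 ask=-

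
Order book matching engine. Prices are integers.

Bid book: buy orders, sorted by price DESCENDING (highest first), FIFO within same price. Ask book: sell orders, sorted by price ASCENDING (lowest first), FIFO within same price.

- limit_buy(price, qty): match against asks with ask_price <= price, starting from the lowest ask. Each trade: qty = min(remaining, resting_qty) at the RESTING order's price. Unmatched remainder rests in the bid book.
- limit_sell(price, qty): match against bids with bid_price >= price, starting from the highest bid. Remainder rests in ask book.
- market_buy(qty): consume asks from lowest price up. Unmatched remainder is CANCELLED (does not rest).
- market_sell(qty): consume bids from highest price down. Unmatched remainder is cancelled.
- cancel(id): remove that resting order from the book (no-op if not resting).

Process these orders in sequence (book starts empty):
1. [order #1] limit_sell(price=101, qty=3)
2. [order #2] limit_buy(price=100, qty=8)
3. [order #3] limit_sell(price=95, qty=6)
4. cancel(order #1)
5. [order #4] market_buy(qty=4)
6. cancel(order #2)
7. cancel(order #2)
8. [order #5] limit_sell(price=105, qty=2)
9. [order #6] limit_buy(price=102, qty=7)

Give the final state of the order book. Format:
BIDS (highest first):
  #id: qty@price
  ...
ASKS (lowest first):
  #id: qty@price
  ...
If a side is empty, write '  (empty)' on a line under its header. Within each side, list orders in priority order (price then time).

Answer: BIDS (highest first):
  #6: 7@102
ASKS (lowest first):
  #5: 2@105

Derivation:
After op 1 [order #1] limit_sell(price=101, qty=3): fills=none; bids=[-] asks=[#1:3@101]
After op 2 [order #2] limit_buy(price=100, qty=8): fills=none; bids=[#2:8@100] asks=[#1:3@101]
After op 3 [order #3] limit_sell(price=95, qty=6): fills=#2x#3:6@100; bids=[#2:2@100] asks=[#1:3@101]
After op 4 cancel(order #1): fills=none; bids=[#2:2@100] asks=[-]
After op 5 [order #4] market_buy(qty=4): fills=none; bids=[#2:2@100] asks=[-]
After op 6 cancel(order #2): fills=none; bids=[-] asks=[-]
After op 7 cancel(order #2): fills=none; bids=[-] asks=[-]
After op 8 [order #5] limit_sell(price=105, qty=2): fills=none; bids=[-] asks=[#5:2@105]
After op 9 [order #6] limit_buy(price=102, qty=7): fills=none; bids=[#6:7@102] asks=[#5:2@105]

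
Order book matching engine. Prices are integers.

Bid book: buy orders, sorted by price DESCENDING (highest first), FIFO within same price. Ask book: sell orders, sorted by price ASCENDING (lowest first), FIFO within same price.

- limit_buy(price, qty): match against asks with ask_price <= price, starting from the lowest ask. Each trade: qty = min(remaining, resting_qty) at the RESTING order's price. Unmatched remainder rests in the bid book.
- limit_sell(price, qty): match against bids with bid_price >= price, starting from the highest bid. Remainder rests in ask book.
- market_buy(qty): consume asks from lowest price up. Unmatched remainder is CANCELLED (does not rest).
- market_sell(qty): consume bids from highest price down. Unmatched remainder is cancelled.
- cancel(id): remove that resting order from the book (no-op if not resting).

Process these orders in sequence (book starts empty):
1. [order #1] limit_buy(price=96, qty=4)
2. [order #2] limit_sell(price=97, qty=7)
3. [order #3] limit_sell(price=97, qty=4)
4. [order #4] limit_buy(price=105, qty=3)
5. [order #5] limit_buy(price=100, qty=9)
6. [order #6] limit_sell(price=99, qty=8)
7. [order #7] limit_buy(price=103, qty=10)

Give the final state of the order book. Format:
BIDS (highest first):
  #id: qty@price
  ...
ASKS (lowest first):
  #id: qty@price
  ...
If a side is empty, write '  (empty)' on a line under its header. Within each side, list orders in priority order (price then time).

After op 1 [order #1] limit_buy(price=96, qty=4): fills=none; bids=[#1:4@96] asks=[-]
After op 2 [order #2] limit_sell(price=97, qty=7): fills=none; bids=[#1:4@96] asks=[#2:7@97]
After op 3 [order #3] limit_sell(price=97, qty=4): fills=none; bids=[#1:4@96] asks=[#2:7@97 #3:4@97]
After op 4 [order #4] limit_buy(price=105, qty=3): fills=#4x#2:3@97; bids=[#1:4@96] asks=[#2:4@97 #3:4@97]
After op 5 [order #5] limit_buy(price=100, qty=9): fills=#5x#2:4@97 #5x#3:4@97; bids=[#5:1@100 #1:4@96] asks=[-]
After op 6 [order #6] limit_sell(price=99, qty=8): fills=#5x#6:1@100; bids=[#1:4@96] asks=[#6:7@99]
After op 7 [order #7] limit_buy(price=103, qty=10): fills=#7x#6:7@99; bids=[#7:3@103 #1:4@96] asks=[-]

Answer: BIDS (highest first):
  #7: 3@103
  #1: 4@96
ASKS (lowest first):
  (empty)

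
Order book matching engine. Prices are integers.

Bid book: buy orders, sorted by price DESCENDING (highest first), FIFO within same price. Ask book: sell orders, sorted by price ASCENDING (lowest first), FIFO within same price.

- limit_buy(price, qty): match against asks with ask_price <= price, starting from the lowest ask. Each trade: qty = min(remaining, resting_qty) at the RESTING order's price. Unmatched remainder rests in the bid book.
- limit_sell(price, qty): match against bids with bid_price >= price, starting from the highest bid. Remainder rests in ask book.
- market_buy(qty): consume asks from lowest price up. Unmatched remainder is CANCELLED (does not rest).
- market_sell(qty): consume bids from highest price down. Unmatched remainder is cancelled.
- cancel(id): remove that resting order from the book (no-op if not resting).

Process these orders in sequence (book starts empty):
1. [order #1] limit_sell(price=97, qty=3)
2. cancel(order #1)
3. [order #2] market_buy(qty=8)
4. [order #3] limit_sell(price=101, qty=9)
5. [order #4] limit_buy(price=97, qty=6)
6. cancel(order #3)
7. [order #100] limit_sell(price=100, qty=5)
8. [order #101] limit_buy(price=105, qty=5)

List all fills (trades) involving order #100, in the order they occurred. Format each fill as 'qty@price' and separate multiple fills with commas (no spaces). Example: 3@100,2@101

Answer: 5@100

Derivation:
After op 1 [order #1] limit_sell(price=97, qty=3): fills=none; bids=[-] asks=[#1:3@97]
After op 2 cancel(order #1): fills=none; bids=[-] asks=[-]
After op 3 [order #2] market_buy(qty=8): fills=none; bids=[-] asks=[-]
After op 4 [order #3] limit_sell(price=101, qty=9): fills=none; bids=[-] asks=[#3:9@101]
After op 5 [order #4] limit_buy(price=97, qty=6): fills=none; bids=[#4:6@97] asks=[#3:9@101]
After op 6 cancel(order #3): fills=none; bids=[#4:6@97] asks=[-]
After op 7 [order #100] limit_sell(price=100, qty=5): fills=none; bids=[#4:6@97] asks=[#100:5@100]
After op 8 [order #101] limit_buy(price=105, qty=5): fills=#101x#100:5@100; bids=[#4:6@97] asks=[-]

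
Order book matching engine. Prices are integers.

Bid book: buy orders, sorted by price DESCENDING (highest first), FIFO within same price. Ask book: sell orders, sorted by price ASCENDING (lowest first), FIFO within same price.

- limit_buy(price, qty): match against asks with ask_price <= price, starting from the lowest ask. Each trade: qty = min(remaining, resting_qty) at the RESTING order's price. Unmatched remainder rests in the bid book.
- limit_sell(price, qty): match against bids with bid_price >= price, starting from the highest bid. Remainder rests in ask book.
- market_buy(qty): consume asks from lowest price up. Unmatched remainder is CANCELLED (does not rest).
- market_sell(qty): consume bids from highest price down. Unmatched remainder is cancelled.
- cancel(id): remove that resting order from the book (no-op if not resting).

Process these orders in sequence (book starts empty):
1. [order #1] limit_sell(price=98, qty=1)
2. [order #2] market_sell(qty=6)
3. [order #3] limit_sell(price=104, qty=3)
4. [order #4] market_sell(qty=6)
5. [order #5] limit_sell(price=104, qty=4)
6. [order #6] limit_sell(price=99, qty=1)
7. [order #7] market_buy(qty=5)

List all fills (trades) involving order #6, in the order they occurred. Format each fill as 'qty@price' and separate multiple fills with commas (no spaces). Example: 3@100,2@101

After op 1 [order #1] limit_sell(price=98, qty=1): fills=none; bids=[-] asks=[#1:1@98]
After op 2 [order #2] market_sell(qty=6): fills=none; bids=[-] asks=[#1:1@98]
After op 3 [order #3] limit_sell(price=104, qty=3): fills=none; bids=[-] asks=[#1:1@98 #3:3@104]
After op 4 [order #4] market_sell(qty=6): fills=none; bids=[-] asks=[#1:1@98 #3:3@104]
After op 5 [order #5] limit_sell(price=104, qty=4): fills=none; bids=[-] asks=[#1:1@98 #3:3@104 #5:4@104]
After op 6 [order #6] limit_sell(price=99, qty=1): fills=none; bids=[-] asks=[#1:1@98 #6:1@99 #3:3@104 #5:4@104]
After op 7 [order #7] market_buy(qty=5): fills=#7x#1:1@98 #7x#6:1@99 #7x#3:3@104; bids=[-] asks=[#5:4@104]

Answer: 1@99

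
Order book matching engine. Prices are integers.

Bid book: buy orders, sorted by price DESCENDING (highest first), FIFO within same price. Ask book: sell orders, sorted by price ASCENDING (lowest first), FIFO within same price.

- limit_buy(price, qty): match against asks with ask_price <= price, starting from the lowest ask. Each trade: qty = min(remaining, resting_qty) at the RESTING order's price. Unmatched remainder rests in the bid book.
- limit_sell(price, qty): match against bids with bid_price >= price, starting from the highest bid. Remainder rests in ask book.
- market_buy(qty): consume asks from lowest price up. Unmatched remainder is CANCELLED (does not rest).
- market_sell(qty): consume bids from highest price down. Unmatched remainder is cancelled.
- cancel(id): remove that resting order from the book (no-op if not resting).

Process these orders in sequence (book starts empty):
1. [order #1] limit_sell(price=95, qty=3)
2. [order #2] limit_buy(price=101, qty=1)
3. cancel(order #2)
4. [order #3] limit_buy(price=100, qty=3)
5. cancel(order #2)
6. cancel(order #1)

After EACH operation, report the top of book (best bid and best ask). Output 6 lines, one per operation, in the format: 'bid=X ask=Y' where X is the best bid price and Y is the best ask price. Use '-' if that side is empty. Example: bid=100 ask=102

After op 1 [order #1] limit_sell(price=95, qty=3): fills=none; bids=[-] asks=[#1:3@95]
After op 2 [order #2] limit_buy(price=101, qty=1): fills=#2x#1:1@95; bids=[-] asks=[#1:2@95]
After op 3 cancel(order #2): fills=none; bids=[-] asks=[#1:2@95]
After op 4 [order #3] limit_buy(price=100, qty=3): fills=#3x#1:2@95; bids=[#3:1@100] asks=[-]
After op 5 cancel(order #2): fills=none; bids=[#3:1@100] asks=[-]
After op 6 cancel(order #1): fills=none; bids=[#3:1@100] asks=[-]

Answer: bid=- ask=95
bid=- ask=95
bid=- ask=95
bid=100 ask=-
bid=100 ask=-
bid=100 ask=-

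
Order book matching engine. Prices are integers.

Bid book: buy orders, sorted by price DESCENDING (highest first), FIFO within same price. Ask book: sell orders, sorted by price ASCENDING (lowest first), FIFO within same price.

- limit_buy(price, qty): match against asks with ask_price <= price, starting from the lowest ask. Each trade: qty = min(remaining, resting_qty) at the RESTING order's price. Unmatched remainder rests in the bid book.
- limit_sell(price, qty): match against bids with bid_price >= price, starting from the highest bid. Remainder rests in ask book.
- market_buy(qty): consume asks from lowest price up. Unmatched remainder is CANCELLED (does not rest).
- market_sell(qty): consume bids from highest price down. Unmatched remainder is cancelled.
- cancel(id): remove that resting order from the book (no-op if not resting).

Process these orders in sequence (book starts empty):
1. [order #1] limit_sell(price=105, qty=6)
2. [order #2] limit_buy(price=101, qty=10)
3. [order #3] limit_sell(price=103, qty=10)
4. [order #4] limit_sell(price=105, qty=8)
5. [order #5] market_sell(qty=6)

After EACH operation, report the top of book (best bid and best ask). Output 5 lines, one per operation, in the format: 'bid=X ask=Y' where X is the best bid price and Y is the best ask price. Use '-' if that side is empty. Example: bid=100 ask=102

Answer: bid=- ask=105
bid=101 ask=105
bid=101 ask=103
bid=101 ask=103
bid=101 ask=103

Derivation:
After op 1 [order #1] limit_sell(price=105, qty=6): fills=none; bids=[-] asks=[#1:6@105]
After op 2 [order #2] limit_buy(price=101, qty=10): fills=none; bids=[#2:10@101] asks=[#1:6@105]
After op 3 [order #3] limit_sell(price=103, qty=10): fills=none; bids=[#2:10@101] asks=[#3:10@103 #1:6@105]
After op 4 [order #4] limit_sell(price=105, qty=8): fills=none; bids=[#2:10@101] asks=[#3:10@103 #1:6@105 #4:8@105]
After op 5 [order #5] market_sell(qty=6): fills=#2x#5:6@101; bids=[#2:4@101] asks=[#3:10@103 #1:6@105 #4:8@105]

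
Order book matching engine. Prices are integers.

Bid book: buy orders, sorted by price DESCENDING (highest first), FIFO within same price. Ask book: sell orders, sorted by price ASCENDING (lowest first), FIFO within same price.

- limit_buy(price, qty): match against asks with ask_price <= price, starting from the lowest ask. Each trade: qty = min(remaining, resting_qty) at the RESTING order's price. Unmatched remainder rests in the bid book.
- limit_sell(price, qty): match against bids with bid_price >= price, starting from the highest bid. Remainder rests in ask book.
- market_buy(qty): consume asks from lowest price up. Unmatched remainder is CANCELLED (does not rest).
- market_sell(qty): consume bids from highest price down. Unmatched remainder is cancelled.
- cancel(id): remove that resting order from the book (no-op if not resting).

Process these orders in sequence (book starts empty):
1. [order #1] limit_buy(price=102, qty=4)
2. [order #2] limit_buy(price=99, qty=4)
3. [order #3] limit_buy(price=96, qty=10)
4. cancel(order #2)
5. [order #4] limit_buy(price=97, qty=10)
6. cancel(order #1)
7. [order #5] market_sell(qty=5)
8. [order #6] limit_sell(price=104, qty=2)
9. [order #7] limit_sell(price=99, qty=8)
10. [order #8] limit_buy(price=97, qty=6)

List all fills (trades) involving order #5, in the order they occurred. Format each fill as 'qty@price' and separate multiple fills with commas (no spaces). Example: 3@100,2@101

Answer: 5@97

Derivation:
After op 1 [order #1] limit_buy(price=102, qty=4): fills=none; bids=[#1:4@102] asks=[-]
After op 2 [order #2] limit_buy(price=99, qty=4): fills=none; bids=[#1:4@102 #2:4@99] asks=[-]
After op 3 [order #3] limit_buy(price=96, qty=10): fills=none; bids=[#1:4@102 #2:4@99 #3:10@96] asks=[-]
After op 4 cancel(order #2): fills=none; bids=[#1:4@102 #3:10@96] asks=[-]
After op 5 [order #4] limit_buy(price=97, qty=10): fills=none; bids=[#1:4@102 #4:10@97 #3:10@96] asks=[-]
After op 6 cancel(order #1): fills=none; bids=[#4:10@97 #3:10@96] asks=[-]
After op 7 [order #5] market_sell(qty=5): fills=#4x#5:5@97; bids=[#4:5@97 #3:10@96] asks=[-]
After op 8 [order #6] limit_sell(price=104, qty=2): fills=none; bids=[#4:5@97 #3:10@96] asks=[#6:2@104]
After op 9 [order #7] limit_sell(price=99, qty=8): fills=none; bids=[#4:5@97 #3:10@96] asks=[#7:8@99 #6:2@104]
After op 10 [order #8] limit_buy(price=97, qty=6): fills=none; bids=[#4:5@97 #8:6@97 #3:10@96] asks=[#7:8@99 #6:2@104]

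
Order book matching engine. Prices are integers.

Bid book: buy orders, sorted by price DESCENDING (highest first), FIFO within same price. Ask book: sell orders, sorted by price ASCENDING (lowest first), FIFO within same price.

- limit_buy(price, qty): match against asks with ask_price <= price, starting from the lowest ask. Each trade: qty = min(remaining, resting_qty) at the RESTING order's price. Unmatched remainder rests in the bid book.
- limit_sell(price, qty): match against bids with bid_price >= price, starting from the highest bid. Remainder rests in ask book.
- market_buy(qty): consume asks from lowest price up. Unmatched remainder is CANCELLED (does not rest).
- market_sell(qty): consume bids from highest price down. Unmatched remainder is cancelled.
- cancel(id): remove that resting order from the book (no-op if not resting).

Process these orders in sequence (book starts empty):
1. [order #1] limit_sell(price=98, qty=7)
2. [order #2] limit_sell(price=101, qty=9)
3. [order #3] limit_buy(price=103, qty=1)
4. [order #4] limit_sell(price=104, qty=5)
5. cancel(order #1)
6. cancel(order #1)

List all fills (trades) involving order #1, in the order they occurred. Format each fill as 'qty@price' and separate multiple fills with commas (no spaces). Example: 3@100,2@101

Answer: 1@98

Derivation:
After op 1 [order #1] limit_sell(price=98, qty=7): fills=none; bids=[-] asks=[#1:7@98]
After op 2 [order #2] limit_sell(price=101, qty=9): fills=none; bids=[-] asks=[#1:7@98 #2:9@101]
After op 3 [order #3] limit_buy(price=103, qty=1): fills=#3x#1:1@98; bids=[-] asks=[#1:6@98 #2:9@101]
After op 4 [order #4] limit_sell(price=104, qty=5): fills=none; bids=[-] asks=[#1:6@98 #2:9@101 #4:5@104]
After op 5 cancel(order #1): fills=none; bids=[-] asks=[#2:9@101 #4:5@104]
After op 6 cancel(order #1): fills=none; bids=[-] asks=[#2:9@101 #4:5@104]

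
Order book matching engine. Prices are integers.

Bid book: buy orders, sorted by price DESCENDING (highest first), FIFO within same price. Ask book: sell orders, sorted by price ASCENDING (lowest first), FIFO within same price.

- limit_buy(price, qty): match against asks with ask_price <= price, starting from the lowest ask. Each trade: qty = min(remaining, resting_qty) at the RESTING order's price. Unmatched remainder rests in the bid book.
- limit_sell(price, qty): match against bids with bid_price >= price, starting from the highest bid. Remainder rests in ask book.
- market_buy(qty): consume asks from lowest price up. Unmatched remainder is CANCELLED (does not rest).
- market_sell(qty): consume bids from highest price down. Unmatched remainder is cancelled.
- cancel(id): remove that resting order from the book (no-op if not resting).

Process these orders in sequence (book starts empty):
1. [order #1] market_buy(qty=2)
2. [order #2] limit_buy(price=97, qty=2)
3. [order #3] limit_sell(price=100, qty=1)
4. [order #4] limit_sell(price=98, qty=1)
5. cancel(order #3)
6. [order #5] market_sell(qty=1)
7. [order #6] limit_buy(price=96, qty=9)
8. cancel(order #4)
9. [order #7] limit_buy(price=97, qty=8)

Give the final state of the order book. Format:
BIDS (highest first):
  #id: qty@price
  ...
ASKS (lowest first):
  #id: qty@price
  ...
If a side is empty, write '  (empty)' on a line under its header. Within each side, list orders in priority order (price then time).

After op 1 [order #1] market_buy(qty=2): fills=none; bids=[-] asks=[-]
After op 2 [order #2] limit_buy(price=97, qty=2): fills=none; bids=[#2:2@97] asks=[-]
After op 3 [order #3] limit_sell(price=100, qty=1): fills=none; bids=[#2:2@97] asks=[#3:1@100]
After op 4 [order #4] limit_sell(price=98, qty=1): fills=none; bids=[#2:2@97] asks=[#4:1@98 #3:1@100]
After op 5 cancel(order #3): fills=none; bids=[#2:2@97] asks=[#4:1@98]
After op 6 [order #5] market_sell(qty=1): fills=#2x#5:1@97; bids=[#2:1@97] asks=[#4:1@98]
After op 7 [order #6] limit_buy(price=96, qty=9): fills=none; bids=[#2:1@97 #6:9@96] asks=[#4:1@98]
After op 8 cancel(order #4): fills=none; bids=[#2:1@97 #6:9@96] asks=[-]
After op 9 [order #7] limit_buy(price=97, qty=8): fills=none; bids=[#2:1@97 #7:8@97 #6:9@96] asks=[-]

Answer: BIDS (highest first):
  #2: 1@97
  #7: 8@97
  #6: 9@96
ASKS (lowest first):
  (empty)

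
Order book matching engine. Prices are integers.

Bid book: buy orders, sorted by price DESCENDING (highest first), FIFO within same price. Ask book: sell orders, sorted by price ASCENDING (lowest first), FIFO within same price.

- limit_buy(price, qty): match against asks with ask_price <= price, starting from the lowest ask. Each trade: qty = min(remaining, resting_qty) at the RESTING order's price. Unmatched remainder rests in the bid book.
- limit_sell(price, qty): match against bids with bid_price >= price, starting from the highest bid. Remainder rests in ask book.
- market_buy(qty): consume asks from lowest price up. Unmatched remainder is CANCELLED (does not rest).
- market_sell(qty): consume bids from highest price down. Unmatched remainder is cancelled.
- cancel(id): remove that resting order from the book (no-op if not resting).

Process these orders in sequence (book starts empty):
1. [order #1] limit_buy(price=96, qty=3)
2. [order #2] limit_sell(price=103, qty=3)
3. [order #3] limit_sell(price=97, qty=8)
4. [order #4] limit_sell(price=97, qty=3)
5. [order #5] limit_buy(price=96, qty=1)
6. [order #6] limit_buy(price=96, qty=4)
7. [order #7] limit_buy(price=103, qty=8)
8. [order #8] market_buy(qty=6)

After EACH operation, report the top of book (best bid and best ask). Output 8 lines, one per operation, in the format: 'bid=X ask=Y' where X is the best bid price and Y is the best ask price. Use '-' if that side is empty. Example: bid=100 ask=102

After op 1 [order #1] limit_buy(price=96, qty=3): fills=none; bids=[#1:3@96] asks=[-]
After op 2 [order #2] limit_sell(price=103, qty=3): fills=none; bids=[#1:3@96] asks=[#2:3@103]
After op 3 [order #3] limit_sell(price=97, qty=8): fills=none; bids=[#1:3@96] asks=[#3:8@97 #2:3@103]
After op 4 [order #4] limit_sell(price=97, qty=3): fills=none; bids=[#1:3@96] asks=[#3:8@97 #4:3@97 #2:3@103]
After op 5 [order #5] limit_buy(price=96, qty=1): fills=none; bids=[#1:3@96 #5:1@96] asks=[#3:8@97 #4:3@97 #2:3@103]
After op 6 [order #6] limit_buy(price=96, qty=4): fills=none; bids=[#1:3@96 #5:1@96 #6:4@96] asks=[#3:8@97 #4:3@97 #2:3@103]
After op 7 [order #7] limit_buy(price=103, qty=8): fills=#7x#3:8@97; bids=[#1:3@96 #5:1@96 #6:4@96] asks=[#4:3@97 #2:3@103]
After op 8 [order #8] market_buy(qty=6): fills=#8x#4:3@97 #8x#2:3@103; bids=[#1:3@96 #5:1@96 #6:4@96] asks=[-]

Answer: bid=96 ask=-
bid=96 ask=103
bid=96 ask=97
bid=96 ask=97
bid=96 ask=97
bid=96 ask=97
bid=96 ask=97
bid=96 ask=-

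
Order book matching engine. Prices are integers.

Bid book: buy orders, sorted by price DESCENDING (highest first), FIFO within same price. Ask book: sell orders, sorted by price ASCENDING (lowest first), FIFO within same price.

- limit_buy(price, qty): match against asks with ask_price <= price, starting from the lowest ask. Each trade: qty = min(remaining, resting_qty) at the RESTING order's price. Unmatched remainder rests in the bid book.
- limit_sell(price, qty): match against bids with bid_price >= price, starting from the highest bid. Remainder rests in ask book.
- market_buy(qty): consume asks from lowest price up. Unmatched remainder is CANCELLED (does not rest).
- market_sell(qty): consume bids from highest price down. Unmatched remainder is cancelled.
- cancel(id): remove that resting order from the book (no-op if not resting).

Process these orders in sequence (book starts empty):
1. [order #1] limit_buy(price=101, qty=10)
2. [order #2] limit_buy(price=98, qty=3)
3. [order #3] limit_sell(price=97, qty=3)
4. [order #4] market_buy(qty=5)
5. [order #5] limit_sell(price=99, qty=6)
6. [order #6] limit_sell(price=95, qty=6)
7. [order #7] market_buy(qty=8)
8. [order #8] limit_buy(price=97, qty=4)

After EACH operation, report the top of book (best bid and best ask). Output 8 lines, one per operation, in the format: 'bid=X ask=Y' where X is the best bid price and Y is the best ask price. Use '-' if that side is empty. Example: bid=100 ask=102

After op 1 [order #1] limit_buy(price=101, qty=10): fills=none; bids=[#1:10@101] asks=[-]
After op 2 [order #2] limit_buy(price=98, qty=3): fills=none; bids=[#1:10@101 #2:3@98] asks=[-]
After op 3 [order #3] limit_sell(price=97, qty=3): fills=#1x#3:3@101; bids=[#1:7@101 #2:3@98] asks=[-]
After op 4 [order #4] market_buy(qty=5): fills=none; bids=[#1:7@101 #2:3@98] asks=[-]
After op 5 [order #5] limit_sell(price=99, qty=6): fills=#1x#5:6@101; bids=[#1:1@101 #2:3@98] asks=[-]
After op 6 [order #6] limit_sell(price=95, qty=6): fills=#1x#6:1@101 #2x#6:3@98; bids=[-] asks=[#6:2@95]
After op 7 [order #7] market_buy(qty=8): fills=#7x#6:2@95; bids=[-] asks=[-]
After op 8 [order #8] limit_buy(price=97, qty=4): fills=none; bids=[#8:4@97] asks=[-]

Answer: bid=101 ask=-
bid=101 ask=-
bid=101 ask=-
bid=101 ask=-
bid=101 ask=-
bid=- ask=95
bid=- ask=-
bid=97 ask=-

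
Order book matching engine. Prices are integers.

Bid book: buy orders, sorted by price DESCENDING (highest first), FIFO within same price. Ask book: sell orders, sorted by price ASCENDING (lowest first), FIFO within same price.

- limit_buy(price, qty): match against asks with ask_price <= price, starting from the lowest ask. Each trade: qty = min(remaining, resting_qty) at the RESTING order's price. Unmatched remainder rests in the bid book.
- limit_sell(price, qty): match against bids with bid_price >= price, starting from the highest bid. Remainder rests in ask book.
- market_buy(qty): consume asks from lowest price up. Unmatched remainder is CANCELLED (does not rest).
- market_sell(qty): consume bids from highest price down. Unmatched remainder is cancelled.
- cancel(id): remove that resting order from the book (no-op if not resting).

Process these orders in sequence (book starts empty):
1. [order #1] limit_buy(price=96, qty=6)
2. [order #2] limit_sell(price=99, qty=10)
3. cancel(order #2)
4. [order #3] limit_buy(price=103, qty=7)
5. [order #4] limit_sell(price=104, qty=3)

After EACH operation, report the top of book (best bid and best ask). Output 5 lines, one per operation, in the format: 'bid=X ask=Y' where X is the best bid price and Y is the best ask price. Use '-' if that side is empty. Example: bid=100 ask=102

After op 1 [order #1] limit_buy(price=96, qty=6): fills=none; bids=[#1:6@96] asks=[-]
After op 2 [order #2] limit_sell(price=99, qty=10): fills=none; bids=[#1:6@96] asks=[#2:10@99]
After op 3 cancel(order #2): fills=none; bids=[#1:6@96] asks=[-]
After op 4 [order #3] limit_buy(price=103, qty=7): fills=none; bids=[#3:7@103 #1:6@96] asks=[-]
After op 5 [order #4] limit_sell(price=104, qty=3): fills=none; bids=[#3:7@103 #1:6@96] asks=[#4:3@104]

Answer: bid=96 ask=-
bid=96 ask=99
bid=96 ask=-
bid=103 ask=-
bid=103 ask=104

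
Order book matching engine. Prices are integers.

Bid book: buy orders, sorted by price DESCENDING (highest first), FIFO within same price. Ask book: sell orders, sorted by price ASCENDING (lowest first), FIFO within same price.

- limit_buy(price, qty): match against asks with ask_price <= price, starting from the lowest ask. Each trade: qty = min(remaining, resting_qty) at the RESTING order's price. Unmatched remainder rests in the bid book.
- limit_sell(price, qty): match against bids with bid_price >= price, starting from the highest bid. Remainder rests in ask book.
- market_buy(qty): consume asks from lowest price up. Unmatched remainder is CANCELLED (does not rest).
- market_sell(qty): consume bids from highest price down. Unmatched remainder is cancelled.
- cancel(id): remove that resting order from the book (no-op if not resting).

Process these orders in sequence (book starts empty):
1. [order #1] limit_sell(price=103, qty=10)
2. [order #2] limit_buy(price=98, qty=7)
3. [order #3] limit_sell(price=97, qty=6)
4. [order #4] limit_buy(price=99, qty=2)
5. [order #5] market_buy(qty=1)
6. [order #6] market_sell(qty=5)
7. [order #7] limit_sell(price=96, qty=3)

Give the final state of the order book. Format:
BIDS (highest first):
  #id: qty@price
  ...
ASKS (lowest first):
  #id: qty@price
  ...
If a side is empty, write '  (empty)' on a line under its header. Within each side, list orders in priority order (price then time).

After op 1 [order #1] limit_sell(price=103, qty=10): fills=none; bids=[-] asks=[#1:10@103]
After op 2 [order #2] limit_buy(price=98, qty=7): fills=none; bids=[#2:7@98] asks=[#1:10@103]
After op 3 [order #3] limit_sell(price=97, qty=6): fills=#2x#3:6@98; bids=[#2:1@98] asks=[#1:10@103]
After op 4 [order #4] limit_buy(price=99, qty=2): fills=none; bids=[#4:2@99 #2:1@98] asks=[#1:10@103]
After op 5 [order #5] market_buy(qty=1): fills=#5x#1:1@103; bids=[#4:2@99 #2:1@98] asks=[#1:9@103]
After op 6 [order #6] market_sell(qty=5): fills=#4x#6:2@99 #2x#6:1@98; bids=[-] asks=[#1:9@103]
After op 7 [order #7] limit_sell(price=96, qty=3): fills=none; bids=[-] asks=[#7:3@96 #1:9@103]

Answer: BIDS (highest first):
  (empty)
ASKS (lowest first):
  #7: 3@96
  #1: 9@103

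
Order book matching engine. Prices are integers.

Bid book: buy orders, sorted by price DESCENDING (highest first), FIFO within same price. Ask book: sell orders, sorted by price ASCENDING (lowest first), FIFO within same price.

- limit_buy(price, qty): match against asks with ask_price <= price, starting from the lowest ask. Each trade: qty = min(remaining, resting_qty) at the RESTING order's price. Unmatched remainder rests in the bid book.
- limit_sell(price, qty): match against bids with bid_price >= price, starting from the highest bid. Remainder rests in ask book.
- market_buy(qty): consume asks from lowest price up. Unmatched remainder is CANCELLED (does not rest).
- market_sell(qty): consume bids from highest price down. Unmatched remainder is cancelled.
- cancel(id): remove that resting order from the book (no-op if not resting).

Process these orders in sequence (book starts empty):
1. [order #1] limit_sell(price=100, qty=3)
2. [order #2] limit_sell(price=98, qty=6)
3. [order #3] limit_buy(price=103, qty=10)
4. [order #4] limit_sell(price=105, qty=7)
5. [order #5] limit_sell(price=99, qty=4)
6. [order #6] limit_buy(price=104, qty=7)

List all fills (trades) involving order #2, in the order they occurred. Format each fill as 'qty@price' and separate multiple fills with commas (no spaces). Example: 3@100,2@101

After op 1 [order #1] limit_sell(price=100, qty=3): fills=none; bids=[-] asks=[#1:3@100]
After op 2 [order #2] limit_sell(price=98, qty=6): fills=none; bids=[-] asks=[#2:6@98 #1:3@100]
After op 3 [order #3] limit_buy(price=103, qty=10): fills=#3x#2:6@98 #3x#1:3@100; bids=[#3:1@103] asks=[-]
After op 4 [order #4] limit_sell(price=105, qty=7): fills=none; bids=[#3:1@103] asks=[#4:7@105]
After op 5 [order #5] limit_sell(price=99, qty=4): fills=#3x#5:1@103; bids=[-] asks=[#5:3@99 #4:7@105]
After op 6 [order #6] limit_buy(price=104, qty=7): fills=#6x#5:3@99; bids=[#6:4@104] asks=[#4:7@105]

Answer: 6@98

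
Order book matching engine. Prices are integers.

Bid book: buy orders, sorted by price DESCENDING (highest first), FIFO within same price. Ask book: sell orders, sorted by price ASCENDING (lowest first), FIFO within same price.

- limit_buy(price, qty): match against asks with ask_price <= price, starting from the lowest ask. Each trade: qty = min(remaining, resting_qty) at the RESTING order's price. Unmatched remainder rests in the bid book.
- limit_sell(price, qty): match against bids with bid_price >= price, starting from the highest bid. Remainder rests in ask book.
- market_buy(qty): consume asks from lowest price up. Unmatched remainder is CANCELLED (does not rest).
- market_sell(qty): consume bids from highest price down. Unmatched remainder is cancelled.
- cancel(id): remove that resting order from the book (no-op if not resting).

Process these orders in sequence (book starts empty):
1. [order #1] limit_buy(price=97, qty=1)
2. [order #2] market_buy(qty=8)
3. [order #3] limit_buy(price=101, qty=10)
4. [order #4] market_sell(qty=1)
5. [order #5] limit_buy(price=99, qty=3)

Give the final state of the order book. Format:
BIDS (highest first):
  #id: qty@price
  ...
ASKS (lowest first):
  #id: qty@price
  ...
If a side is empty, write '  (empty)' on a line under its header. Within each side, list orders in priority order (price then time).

Answer: BIDS (highest first):
  #3: 9@101
  #5: 3@99
  #1: 1@97
ASKS (lowest first):
  (empty)

Derivation:
After op 1 [order #1] limit_buy(price=97, qty=1): fills=none; bids=[#1:1@97] asks=[-]
After op 2 [order #2] market_buy(qty=8): fills=none; bids=[#1:1@97] asks=[-]
After op 3 [order #3] limit_buy(price=101, qty=10): fills=none; bids=[#3:10@101 #1:1@97] asks=[-]
After op 4 [order #4] market_sell(qty=1): fills=#3x#4:1@101; bids=[#3:9@101 #1:1@97] asks=[-]
After op 5 [order #5] limit_buy(price=99, qty=3): fills=none; bids=[#3:9@101 #5:3@99 #1:1@97] asks=[-]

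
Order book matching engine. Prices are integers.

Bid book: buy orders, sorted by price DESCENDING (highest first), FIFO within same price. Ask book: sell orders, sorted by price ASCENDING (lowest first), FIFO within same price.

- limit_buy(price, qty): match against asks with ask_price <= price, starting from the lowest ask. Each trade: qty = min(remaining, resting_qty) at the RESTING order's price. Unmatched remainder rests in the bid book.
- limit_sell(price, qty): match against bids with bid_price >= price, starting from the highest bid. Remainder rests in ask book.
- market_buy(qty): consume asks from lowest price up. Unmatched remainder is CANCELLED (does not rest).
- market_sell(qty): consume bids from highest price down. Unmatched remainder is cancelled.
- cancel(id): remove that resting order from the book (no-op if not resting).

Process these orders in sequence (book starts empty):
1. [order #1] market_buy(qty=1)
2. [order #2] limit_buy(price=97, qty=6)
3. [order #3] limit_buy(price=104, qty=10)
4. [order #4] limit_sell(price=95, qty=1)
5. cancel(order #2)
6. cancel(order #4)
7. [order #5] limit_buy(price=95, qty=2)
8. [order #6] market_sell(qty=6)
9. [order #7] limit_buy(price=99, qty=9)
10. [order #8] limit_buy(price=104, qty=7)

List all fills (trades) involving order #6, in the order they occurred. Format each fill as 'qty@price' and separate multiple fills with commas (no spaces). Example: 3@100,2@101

After op 1 [order #1] market_buy(qty=1): fills=none; bids=[-] asks=[-]
After op 2 [order #2] limit_buy(price=97, qty=6): fills=none; bids=[#2:6@97] asks=[-]
After op 3 [order #3] limit_buy(price=104, qty=10): fills=none; bids=[#3:10@104 #2:6@97] asks=[-]
After op 4 [order #4] limit_sell(price=95, qty=1): fills=#3x#4:1@104; bids=[#3:9@104 #2:6@97] asks=[-]
After op 5 cancel(order #2): fills=none; bids=[#3:9@104] asks=[-]
After op 6 cancel(order #4): fills=none; bids=[#3:9@104] asks=[-]
After op 7 [order #5] limit_buy(price=95, qty=2): fills=none; bids=[#3:9@104 #5:2@95] asks=[-]
After op 8 [order #6] market_sell(qty=6): fills=#3x#6:6@104; bids=[#3:3@104 #5:2@95] asks=[-]
After op 9 [order #7] limit_buy(price=99, qty=9): fills=none; bids=[#3:3@104 #7:9@99 #5:2@95] asks=[-]
After op 10 [order #8] limit_buy(price=104, qty=7): fills=none; bids=[#3:3@104 #8:7@104 #7:9@99 #5:2@95] asks=[-]

Answer: 6@104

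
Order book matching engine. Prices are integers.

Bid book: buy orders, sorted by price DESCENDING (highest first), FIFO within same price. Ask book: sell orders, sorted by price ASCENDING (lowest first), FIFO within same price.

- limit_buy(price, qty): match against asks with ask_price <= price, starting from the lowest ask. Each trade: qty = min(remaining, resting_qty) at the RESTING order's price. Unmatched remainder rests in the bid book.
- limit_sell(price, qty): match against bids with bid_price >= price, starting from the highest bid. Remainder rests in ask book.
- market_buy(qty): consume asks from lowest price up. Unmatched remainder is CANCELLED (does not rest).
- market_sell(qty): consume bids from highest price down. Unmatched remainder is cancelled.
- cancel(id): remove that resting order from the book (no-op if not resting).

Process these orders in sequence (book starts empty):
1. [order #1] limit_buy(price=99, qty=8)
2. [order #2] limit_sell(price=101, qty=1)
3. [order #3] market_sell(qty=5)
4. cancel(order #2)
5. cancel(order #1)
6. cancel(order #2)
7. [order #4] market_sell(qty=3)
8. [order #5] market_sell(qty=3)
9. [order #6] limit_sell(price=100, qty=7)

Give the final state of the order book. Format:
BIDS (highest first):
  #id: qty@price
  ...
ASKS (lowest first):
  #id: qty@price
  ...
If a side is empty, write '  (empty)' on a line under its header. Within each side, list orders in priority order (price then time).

Answer: BIDS (highest first):
  (empty)
ASKS (lowest first):
  #6: 7@100

Derivation:
After op 1 [order #1] limit_buy(price=99, qty=8): fills=none; bids=[#1:8@99] asks=[-]
After op 2 [order #2] limit_sell(price=101, qty=1): fills=none; bids=[#1:8@99] asks=[#2:1@101]
After op 3 [order #3] market_sell(qty=5): fills=#1x#3:5@99; bids=[#1:3@99] asks=[#2:1@101]
After op 4 cancel(order #2): fills=none; bids=[#1:3@99] asks=[-]
After op 5 cancel(order #1): fills=none; bids=[-] asks=[-]
After op 6 cancel(order #2): fills=none; bids=[-] asks=[-]
After op 7 [order #4] market_sell(qty=3): fills=none; bids=[-] asks=[-]
After op 8 [order #5] market_sell(qty=3): fills=none; bids=[-] asks=[-]
After op 9 [order #6] limit_sell(price=100, qty=7): fills=none; bids=[-] asks=[#6:7@100]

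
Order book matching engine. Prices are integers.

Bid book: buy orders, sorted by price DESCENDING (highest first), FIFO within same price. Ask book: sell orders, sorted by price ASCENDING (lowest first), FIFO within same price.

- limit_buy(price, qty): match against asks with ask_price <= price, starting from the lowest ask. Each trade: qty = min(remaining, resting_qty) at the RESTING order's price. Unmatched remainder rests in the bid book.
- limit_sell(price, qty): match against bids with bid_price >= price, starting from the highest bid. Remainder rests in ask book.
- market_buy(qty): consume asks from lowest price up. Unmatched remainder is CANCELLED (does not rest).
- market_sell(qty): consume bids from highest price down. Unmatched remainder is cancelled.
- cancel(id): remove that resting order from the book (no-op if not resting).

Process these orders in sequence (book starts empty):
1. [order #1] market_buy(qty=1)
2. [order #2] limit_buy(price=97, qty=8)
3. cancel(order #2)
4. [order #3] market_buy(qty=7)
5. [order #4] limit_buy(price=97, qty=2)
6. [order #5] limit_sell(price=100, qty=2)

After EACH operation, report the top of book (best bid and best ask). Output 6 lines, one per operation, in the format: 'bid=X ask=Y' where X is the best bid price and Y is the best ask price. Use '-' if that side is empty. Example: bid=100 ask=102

After op 1 [order #1] market_buy(qty=1): fills=none; bids=[-] asks=[-]
After op 2 [order #2] limit_buy(price=97, qty=8): fills=none; bids=[#2:8@97] asks=[-]
After op 3 cancel(order #2): fills=none; bids=[-] asks=[-]
After op 4 [order #3] market_buy(qty=7): fills=none; bids=[-] asks=[-]
After op 5 [order #4] limit_buy(price=97, qty=2): fills=none; bids=[#4:2@97] asks=[-]
After op 6 [order #5] limit_sell(price=100, qty=2): fills=none; bids=[#4:2@97] asks=[#5:2@100]

Answer: bid=- ask=-
bid=97 ask=-
bid=- ask=-
bid=- ask=-
bid=97 ask=-
bid=97 ask=100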